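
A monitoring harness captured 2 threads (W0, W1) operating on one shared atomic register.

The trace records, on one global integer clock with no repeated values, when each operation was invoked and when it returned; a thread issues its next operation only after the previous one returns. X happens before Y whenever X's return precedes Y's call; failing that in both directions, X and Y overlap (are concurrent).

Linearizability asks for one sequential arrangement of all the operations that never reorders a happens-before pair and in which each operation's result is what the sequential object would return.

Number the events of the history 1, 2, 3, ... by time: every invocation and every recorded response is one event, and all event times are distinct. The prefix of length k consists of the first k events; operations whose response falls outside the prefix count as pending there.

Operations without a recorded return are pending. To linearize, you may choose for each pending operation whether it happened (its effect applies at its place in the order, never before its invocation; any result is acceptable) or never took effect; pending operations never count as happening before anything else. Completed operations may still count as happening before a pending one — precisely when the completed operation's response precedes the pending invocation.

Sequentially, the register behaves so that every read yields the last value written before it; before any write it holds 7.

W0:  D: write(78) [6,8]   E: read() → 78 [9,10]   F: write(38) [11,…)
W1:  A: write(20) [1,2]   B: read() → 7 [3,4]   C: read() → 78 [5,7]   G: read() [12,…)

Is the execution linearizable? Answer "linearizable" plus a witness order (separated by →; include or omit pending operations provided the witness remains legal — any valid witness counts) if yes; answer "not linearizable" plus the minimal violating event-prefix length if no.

cut after 3 events: linearizable; cut after 4 events (B responds, time 4): not linearizable
the completed operations (2 total) allow one real-time order; the atomic register replay rejects it
one such order, A, B, breaks at step 2 where B read() → 7 is illegal

not linearizable — minimal violating prefix: 4 events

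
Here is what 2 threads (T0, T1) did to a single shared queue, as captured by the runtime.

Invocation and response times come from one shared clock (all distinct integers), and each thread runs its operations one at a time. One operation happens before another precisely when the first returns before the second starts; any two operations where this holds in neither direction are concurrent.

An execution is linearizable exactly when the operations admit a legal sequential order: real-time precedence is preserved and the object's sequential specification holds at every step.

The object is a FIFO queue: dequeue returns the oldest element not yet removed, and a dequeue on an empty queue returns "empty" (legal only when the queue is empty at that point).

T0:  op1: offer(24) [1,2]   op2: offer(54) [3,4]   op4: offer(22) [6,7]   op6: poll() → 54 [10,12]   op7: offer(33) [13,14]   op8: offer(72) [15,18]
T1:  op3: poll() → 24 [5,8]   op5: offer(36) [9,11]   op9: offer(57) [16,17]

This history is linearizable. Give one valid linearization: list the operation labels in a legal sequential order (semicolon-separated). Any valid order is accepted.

1. op1 offer(24), leaving queue <24>
2. op2 offer(54), leaving queue <24,54>
3. op3 poll() → 24, leaving queue <54>
4. op4 offer(22), leaving queue <54,22>
5. op5 offer(36), leaving queue <54,22,36>
6. op6 poll() → 54, leaving queue <22,36>
7. op7 offer(33), leaving queue <22,36,33>
8. op8 offer(72), leaving queue <22,36,33,72>
9. op9 offer(57), leaving queue <22,36,33,72,57>

op1; op2; op3; op4; op5; op6; op7; op8; op9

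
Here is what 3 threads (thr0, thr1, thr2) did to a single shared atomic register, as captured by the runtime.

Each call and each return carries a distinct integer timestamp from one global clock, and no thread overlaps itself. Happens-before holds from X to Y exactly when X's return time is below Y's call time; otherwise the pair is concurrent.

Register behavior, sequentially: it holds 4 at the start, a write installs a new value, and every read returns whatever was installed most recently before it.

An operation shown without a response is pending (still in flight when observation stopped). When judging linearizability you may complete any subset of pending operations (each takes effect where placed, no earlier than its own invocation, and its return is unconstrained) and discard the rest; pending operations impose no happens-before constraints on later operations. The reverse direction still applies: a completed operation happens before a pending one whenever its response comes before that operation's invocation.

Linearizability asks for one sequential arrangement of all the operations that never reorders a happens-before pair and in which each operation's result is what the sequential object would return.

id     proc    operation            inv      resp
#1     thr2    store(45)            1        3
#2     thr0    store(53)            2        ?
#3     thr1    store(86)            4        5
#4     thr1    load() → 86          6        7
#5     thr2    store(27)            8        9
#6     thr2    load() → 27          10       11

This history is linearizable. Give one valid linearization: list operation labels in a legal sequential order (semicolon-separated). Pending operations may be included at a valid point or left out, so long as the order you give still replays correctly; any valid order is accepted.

#1; #2; #3; #4; #5; #6

1. #1 store(45), leaving value 45
2. #2 store(53) (pending, included), leaving value 53
3. #3 store(86), leaving value 86
4. #4 load() → 86, leaving value 86
5. #5 store(27), leaving value 27
6. #6 load() → 27, leaving value 27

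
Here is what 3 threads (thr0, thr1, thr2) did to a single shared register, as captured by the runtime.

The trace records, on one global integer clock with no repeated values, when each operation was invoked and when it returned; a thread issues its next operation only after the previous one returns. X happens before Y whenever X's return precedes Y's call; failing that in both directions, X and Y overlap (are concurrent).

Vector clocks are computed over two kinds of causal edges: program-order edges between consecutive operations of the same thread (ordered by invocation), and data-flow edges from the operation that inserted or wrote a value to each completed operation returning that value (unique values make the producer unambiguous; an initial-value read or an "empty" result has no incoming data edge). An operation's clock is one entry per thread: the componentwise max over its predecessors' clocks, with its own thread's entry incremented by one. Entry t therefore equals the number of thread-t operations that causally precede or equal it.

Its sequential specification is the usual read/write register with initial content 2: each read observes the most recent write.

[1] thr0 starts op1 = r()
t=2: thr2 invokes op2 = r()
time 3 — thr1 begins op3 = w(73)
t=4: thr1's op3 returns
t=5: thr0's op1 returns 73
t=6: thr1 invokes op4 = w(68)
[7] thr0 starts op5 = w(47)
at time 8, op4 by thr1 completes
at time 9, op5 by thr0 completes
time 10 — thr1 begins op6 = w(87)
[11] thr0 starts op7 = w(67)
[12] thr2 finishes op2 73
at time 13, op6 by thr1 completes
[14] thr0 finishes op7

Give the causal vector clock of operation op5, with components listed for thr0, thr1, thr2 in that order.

invoked at 3, op3 has no predecessors; its own thr1 bump gives (0, 1, 0)
op2, invoked 2, takes VC(op3)=(0, 1, 0) under max, adds 1 for thr2 → (0, 1, 1)
op4, invoked 6, takes VC(op3)=(0, 1, 0) under max, adds 1 for thr1 → (0, 2, 0)
op1, invoked 1, takes VC(op3)=(0, 1, 0) under max, adds 1 for thr0 → (1, 1, 0)
op6, invoked 10, takes VC(op4)=(0, 2, 0) under max, adds 1 for thr1 → (0, 3, 0)
op5, invoked 7, takes VC(op1)=(1, 1, 0) under max, adds 1 for thr0 → (2, 1, 0)
op7, invoked 11, takes VC(op5)=(2, 1, 0) under max, adds 1 for thr0 → (3, 1, 0)
target: VC(op5) = (2, 1, 0)

(2, 1, 0)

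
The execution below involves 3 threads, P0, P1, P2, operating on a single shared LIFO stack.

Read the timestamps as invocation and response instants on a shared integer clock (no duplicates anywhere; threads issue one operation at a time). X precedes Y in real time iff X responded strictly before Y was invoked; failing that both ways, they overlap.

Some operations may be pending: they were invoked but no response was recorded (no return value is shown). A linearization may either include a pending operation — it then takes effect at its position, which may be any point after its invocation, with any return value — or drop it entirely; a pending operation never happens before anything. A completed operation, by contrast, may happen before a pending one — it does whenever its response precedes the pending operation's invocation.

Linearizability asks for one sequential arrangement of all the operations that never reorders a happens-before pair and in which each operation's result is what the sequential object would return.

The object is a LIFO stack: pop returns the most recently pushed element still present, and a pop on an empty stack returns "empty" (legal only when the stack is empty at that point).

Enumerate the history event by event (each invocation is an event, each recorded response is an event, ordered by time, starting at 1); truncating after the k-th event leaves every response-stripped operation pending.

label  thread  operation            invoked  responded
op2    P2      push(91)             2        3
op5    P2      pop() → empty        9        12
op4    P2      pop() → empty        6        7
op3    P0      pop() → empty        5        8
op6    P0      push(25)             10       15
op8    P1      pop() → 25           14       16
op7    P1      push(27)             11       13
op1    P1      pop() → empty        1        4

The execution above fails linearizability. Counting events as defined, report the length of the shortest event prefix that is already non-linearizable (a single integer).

events 1..7 are linearizable; a witness order is op1, op2, op3, op4:
1. op1 pop() → empty, leaving stack <>
2. op2 push(91), leaving stack <91>
3. op3 pop() (pending, included), leaving stack <>
4. op4 pop() → empty, leaving stack <>
at event 8 (op3's time-8 response) nothing linearizes any more
for example op1, op2, op3, op4 fails at step 3: op3 pop() → empty is not legal there
for example op1, op2, op4, op3 fails at step 3: op4 pop() → empty is not legal there

8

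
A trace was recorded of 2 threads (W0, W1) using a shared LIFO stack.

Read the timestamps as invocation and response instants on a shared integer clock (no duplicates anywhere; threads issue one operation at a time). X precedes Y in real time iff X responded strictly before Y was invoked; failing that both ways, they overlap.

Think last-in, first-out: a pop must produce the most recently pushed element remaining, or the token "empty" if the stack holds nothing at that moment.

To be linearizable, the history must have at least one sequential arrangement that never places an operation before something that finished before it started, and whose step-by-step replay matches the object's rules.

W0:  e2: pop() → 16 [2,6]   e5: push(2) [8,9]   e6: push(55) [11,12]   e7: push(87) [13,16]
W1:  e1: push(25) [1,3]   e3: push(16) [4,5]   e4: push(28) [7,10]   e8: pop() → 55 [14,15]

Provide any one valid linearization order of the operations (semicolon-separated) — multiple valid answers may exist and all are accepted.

1. e1 push(25), leaving stack <25>
2. e3 push(16), leaving stack <25,16>
3. e2 pop() → 16, leaving stack <25>
4. e4 push(28), leaving stack <25,28>
5. e5 push(2), leaving stack <25,28,2>
6. e6 push(55), leaving stack <25,28,2,55>
7. e8 pop() → 55, leaving stack <25,28,2>
8. e7 push(87), leaving stack <25,28,2,87>

e1; e3; e2; e4; e5; e6; e8; e7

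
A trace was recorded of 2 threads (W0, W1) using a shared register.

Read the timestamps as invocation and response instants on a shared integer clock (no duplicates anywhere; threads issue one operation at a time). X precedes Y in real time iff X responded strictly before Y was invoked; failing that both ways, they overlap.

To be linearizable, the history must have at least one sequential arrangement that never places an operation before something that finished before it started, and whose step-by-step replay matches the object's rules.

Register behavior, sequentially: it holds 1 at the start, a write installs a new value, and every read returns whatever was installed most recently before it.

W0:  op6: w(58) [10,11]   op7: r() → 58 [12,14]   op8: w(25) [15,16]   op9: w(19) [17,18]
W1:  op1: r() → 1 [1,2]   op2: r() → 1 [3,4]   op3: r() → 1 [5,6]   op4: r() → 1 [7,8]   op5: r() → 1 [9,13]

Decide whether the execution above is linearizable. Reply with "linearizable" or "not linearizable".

linearizable

witness order: op1, op2, op3, op4, op5, op6, op7, op8, op9
step 1: op1 r() → 1 — value 1
step 2: op2 r() → 1 — value 1
step 3: op3 r() → 1 — value 1
step 4: op4 r() → 1 — value 1
step 5: op5 r() → 1 — value 1
step 6: op6 w(58) — value 58
step 7: op7 r() → 58 — value 58
step 8: op8 w(25) — value 25
step 9: op9 w(19) — value 19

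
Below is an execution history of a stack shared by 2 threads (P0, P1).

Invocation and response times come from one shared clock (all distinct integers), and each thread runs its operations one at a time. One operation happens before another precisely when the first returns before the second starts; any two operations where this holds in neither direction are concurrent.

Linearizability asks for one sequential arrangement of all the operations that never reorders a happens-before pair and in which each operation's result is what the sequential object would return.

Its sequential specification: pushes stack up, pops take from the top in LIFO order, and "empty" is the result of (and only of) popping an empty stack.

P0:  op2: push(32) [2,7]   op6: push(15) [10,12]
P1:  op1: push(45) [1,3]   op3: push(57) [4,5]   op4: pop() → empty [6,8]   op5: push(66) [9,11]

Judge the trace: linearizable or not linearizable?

events 1..7 are fine; event 8 — the response of op4 at time 8 — makes the prefix non-linearizable
checked exhaustively: 4 real-time-consistent orders of 4 completed operations, zero legal stack replays
take op1, op2, op3, op4: step 4 already fails, because op4 pop() → empty cannot occur there
take op1, op3, op2, op4: step 4 already fails, because op4 pop() → empty cannot occur there

not linearizable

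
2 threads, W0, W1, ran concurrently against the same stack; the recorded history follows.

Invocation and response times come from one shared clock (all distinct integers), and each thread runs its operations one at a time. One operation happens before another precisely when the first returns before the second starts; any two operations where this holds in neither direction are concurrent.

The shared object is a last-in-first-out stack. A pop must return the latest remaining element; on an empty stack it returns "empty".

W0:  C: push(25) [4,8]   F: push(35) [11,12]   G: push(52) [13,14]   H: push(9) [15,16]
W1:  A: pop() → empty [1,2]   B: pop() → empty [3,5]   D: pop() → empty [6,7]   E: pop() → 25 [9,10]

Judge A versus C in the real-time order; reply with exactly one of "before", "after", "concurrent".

A spans [1,2], C spans [4,8]
resp(A)=2 < inv(C)=4

before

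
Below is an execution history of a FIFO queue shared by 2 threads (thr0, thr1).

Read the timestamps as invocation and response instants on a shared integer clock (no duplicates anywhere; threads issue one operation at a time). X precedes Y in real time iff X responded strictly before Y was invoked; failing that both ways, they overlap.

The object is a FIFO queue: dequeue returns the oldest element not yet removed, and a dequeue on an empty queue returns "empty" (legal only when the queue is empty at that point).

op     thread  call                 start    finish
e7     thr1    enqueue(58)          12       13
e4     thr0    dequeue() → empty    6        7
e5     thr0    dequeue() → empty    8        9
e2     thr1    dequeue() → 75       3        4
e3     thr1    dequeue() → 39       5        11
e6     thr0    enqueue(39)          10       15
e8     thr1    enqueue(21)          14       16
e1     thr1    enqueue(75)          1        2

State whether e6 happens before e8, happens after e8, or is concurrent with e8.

concurrent

e6 spans [10,15], e8 spans [14,16]
the intervals overlap in both directions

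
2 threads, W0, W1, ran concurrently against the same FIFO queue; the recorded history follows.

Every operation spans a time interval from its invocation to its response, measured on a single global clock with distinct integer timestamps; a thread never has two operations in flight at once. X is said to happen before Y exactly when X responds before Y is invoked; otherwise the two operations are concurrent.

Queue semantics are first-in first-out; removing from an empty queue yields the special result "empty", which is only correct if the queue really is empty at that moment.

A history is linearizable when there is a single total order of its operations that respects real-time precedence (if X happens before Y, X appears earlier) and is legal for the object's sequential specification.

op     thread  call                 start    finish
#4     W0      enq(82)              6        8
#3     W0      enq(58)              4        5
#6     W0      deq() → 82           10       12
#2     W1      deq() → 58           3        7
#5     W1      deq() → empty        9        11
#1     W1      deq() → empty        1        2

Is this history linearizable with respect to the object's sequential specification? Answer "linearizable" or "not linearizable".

linearizable

a witness: #1, #3, #2, #4, #6, #5
1. #1 deq() → empty, leaving queue <>
2. #3 enq(58), leaving queue <58>
3. #2 deq() → 58, leaving queue <>
4. #4 enq(82), leaving queue <82>
5. #6 deq() → 82, leaving queue <>
6. #5 deq() → empty, leaving queue <>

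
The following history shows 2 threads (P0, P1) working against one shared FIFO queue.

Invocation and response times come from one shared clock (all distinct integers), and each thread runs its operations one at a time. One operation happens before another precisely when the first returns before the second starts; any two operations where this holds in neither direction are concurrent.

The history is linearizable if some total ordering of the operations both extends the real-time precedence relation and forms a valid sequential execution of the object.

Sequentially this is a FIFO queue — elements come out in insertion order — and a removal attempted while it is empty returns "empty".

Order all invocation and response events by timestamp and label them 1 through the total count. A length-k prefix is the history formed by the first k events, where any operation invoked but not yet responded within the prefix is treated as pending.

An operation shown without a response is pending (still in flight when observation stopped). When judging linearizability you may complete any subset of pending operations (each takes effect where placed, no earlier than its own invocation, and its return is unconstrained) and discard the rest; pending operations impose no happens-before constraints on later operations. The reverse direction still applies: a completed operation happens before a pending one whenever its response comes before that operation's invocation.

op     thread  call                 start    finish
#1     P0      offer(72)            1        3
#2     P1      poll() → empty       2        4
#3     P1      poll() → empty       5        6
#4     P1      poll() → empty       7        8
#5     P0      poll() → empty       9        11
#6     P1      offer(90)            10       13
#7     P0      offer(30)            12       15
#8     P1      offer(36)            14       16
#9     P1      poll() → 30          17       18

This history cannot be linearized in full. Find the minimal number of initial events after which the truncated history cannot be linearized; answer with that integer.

events 1..5 are linearizable, e.g. via #2, #1:
1. #2 poll() → empty, leaving queue <>
2. #1 offer(72), leaving queue <72>
adding event 6 (#3 responds at 6) leaves no legal real-time order
one such order, #1, #2, #3, breaks at step 2 where #2 poll() → empty is illegal
one such order, #2, #1, #3, breaks at step 3 where #3 poll() → empty is illegal

6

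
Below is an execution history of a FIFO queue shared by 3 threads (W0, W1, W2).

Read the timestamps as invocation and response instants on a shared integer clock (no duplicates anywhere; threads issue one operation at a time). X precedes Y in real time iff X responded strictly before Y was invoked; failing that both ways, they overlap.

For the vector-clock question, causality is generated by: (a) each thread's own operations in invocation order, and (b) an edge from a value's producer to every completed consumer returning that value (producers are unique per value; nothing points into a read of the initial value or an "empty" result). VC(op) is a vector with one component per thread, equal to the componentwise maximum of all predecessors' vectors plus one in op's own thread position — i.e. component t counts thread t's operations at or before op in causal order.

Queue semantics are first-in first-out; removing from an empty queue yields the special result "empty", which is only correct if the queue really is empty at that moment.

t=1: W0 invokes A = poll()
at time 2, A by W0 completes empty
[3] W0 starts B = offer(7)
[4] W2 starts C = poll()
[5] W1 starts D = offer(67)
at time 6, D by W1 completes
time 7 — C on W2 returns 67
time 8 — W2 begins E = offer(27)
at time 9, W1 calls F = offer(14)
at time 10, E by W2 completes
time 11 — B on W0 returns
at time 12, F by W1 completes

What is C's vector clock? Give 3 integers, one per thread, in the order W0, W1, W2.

invoked at 5, D has no predecessors; its own W1 bump gives (0, 1, 0)
invoked at 1, A has no predecessors; its own W0 bump gives (1, 0, 0)
invoked at 4, C merges VC(D)=(0, 1, 0) and bumps W2's slot → (0, 1, 1)
invoked at 9, F merges VC(D)=(0, 1, 0) and bumps W1's slot → (0, 2, 0)
invoked at 3, B merges VC(A)=(1, 0, 0) and bumps W0's slot → (2, 0, 0)
invoked at 8, E merges VC(C)=(0, 1, 1) and bumps W2's slot → (0, 1, 2)
target: VC(C) = (0, 1, 1)

(0, 1, 1)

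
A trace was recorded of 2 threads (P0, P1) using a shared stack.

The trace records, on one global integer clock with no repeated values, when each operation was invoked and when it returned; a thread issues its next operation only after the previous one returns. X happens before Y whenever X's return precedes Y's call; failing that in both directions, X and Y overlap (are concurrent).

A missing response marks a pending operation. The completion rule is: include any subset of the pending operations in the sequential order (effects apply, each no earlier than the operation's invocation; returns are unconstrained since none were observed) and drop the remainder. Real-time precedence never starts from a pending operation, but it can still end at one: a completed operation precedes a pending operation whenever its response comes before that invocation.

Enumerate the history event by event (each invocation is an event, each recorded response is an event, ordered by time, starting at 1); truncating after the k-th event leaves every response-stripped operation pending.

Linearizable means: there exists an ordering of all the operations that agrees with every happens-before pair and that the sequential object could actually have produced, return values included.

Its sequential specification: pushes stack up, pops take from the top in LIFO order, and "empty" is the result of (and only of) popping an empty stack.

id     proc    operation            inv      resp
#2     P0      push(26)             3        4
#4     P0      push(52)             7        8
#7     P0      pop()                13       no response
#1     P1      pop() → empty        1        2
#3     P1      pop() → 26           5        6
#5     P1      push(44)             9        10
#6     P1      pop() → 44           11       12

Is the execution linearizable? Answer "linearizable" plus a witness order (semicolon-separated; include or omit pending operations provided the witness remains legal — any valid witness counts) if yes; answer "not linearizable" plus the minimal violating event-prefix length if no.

linearizable — witness: #1; #2; #3; #4; #5; #6

after step 1 (#1 pop() → empty): stack <>
after step 2 (#2 push(26)): stack <26>
after step 3 (#3 pop() → 26): stack <>
after step 4 (#4 push(52)): stack <52>
after step 5 (#5 push(44)): stack <52,44>
after step 6 (#6 pop() → 44): stack <52>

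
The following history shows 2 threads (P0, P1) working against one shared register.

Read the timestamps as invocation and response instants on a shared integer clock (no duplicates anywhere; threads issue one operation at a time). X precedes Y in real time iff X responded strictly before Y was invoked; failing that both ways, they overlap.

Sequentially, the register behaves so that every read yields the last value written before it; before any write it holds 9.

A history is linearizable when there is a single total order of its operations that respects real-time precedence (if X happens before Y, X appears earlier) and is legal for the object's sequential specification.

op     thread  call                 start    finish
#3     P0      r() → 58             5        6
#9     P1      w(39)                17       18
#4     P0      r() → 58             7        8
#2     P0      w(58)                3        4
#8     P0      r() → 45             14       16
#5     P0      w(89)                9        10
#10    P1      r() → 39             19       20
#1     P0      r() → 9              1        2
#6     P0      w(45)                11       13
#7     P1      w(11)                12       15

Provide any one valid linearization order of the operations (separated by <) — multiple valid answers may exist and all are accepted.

#1 < #2 < #3 < #4 < #5 < #6 < #8 < #7 < #9 < #10

1. #1 r() → 9, leaving value 9
2. #2 w(58), leaving value 58
3. #3 r() → 58, leaving value 58
4. #4 r() → 58, leaving value 58
5. #5 w(89), leaving value 89
6. #6 w(45), leaving value 45
7. #8 r() → 45, leaving value 45
8. #7 w(11), leaving value 11
9. #9 w(39), leaving value 39
10. #10 r() → 39, leaving value 39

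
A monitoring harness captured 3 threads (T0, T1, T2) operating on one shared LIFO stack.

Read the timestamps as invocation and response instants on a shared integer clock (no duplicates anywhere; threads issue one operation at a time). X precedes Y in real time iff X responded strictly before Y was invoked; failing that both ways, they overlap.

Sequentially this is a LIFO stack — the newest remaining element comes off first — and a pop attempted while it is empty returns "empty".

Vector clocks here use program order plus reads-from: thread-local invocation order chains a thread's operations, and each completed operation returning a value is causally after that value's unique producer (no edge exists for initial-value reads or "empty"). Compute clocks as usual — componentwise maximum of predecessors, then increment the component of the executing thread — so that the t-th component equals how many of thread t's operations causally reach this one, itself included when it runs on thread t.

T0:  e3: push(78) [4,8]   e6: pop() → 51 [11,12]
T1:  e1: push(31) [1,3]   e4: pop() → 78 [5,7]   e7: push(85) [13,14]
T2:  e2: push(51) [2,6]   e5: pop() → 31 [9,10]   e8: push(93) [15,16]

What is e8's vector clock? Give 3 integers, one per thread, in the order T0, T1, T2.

no predecessors for e2 (invoked 2): T2 increments from zero → (0, 0, 1)
no predecessors for e1 (invoked 1): T1 increments from zero → (0, 1, 0)
no predecessors for e3 (invoked 4): T0 increments from zero → (1, 0, 0)
e5, invoked 9, takes VC(e1)=(0, 1, 0), VC(e2)=(0, 0, 1) under max, adds 1 for T2 → (0, 1, 2)
e4, invoked 5, takes VC(e1)=(0, 1, 0), VC(e3)=(1, 0, 0) under max, adds 1 for T1 → (1, 2, 0)
e6, invoked 11, takes VC(e2)=(0, 0, 1), VC(e3)=(1, 0, 0) under max, adds 1 for T0 → (2, 0, 1)
e8, invoked 15, takes VC(e5)=(0, 1, 2) under max, adds 1 for T2 → (0, 1, 3)
e7, invoked 13, takes VC(e4)=(1, 2, 0) under max, adds 1 for T1 → (1, 3, 0)
target: VC(e8) = (0, 1, 3)

(0, 1, 3)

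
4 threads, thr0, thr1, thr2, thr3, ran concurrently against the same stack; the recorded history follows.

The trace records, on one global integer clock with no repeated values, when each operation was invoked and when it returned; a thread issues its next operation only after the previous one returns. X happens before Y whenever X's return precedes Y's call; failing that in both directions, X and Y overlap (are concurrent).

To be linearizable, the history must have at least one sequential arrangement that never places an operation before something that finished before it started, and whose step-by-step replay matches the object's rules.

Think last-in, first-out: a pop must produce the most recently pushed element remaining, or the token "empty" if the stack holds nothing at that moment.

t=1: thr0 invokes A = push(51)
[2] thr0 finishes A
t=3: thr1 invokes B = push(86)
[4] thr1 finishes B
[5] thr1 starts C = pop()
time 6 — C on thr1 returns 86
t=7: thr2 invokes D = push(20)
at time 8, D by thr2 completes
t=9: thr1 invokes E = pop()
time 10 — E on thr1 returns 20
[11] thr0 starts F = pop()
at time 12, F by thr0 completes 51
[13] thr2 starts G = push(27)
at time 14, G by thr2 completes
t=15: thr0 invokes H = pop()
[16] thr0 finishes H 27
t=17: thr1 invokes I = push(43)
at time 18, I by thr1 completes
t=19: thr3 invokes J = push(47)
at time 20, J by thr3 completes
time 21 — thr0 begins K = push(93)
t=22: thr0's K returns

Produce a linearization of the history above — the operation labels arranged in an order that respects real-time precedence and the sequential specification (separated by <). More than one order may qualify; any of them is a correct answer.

step 1: A push(51) — stack <51>
step 2: B push(86) — stack <51,86>
step 3: C pop() → 86 — stack <51>
step 4: D push(20) — stack <51,20>
step 5: E pop() → 20 — stack <51>
step 6: F pop() → 51 — stack <>
step 7: G push(27) — stack <27>
step 8: H pop() → 27 — stack <>
step 9: I push(43) — stack <43>
step 10: J push(47) — stack <43,47>
step 11: K push(93) — stack <43,47,93>

A < B < C < D < E < F < G < H < I < J < K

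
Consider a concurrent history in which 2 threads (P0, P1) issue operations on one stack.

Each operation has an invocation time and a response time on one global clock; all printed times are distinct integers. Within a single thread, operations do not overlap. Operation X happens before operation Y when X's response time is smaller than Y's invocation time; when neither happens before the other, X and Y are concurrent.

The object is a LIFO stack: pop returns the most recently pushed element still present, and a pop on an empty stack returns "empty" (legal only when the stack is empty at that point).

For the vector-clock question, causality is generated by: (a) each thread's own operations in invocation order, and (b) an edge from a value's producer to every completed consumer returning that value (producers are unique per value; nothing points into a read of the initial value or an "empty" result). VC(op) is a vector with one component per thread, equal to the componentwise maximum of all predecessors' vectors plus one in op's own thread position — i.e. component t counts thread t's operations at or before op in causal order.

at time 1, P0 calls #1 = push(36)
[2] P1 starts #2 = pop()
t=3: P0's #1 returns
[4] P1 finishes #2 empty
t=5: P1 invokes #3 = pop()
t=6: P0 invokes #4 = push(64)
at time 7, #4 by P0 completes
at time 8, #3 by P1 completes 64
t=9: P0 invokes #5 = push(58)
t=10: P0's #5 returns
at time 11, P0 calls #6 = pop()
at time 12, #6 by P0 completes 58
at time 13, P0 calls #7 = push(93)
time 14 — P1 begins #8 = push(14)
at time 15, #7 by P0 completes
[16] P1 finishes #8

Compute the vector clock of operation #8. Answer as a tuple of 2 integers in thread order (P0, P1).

invoked at 2, #2 has no predecessors; its own P1 bump gives (0, 1)
invoked at 1, #1 has no predecessors; its own P0 bump gives (1, 0)
from VC(#1)=(1, 0), #4 (invoked 6) maxes components and bumps P0 → (2, 0)
from VC(#4)=(2, 0), #5 (invoked 9) maxes components and bumps P0 → (3, 0)
from VC(#2)=(0, 1), VC(#4)=(2, 0), #3 (invoked 5) maxes components and bumps P1 → (2, 2)
from VC(#5)=(3, 0), #6 (invoked 11) maxes components and bumps P0 → (4, 0)
from VC(#3)=(2, 2), #8 (invoked 14) maxes components and bumps P1 → (2, 3)
from VC(#6)=(4, 0), #7 (invoked 13) maxes components and bumps P0 → (5, 0)
target: VC(#8) = (2, 3)

(2, 3)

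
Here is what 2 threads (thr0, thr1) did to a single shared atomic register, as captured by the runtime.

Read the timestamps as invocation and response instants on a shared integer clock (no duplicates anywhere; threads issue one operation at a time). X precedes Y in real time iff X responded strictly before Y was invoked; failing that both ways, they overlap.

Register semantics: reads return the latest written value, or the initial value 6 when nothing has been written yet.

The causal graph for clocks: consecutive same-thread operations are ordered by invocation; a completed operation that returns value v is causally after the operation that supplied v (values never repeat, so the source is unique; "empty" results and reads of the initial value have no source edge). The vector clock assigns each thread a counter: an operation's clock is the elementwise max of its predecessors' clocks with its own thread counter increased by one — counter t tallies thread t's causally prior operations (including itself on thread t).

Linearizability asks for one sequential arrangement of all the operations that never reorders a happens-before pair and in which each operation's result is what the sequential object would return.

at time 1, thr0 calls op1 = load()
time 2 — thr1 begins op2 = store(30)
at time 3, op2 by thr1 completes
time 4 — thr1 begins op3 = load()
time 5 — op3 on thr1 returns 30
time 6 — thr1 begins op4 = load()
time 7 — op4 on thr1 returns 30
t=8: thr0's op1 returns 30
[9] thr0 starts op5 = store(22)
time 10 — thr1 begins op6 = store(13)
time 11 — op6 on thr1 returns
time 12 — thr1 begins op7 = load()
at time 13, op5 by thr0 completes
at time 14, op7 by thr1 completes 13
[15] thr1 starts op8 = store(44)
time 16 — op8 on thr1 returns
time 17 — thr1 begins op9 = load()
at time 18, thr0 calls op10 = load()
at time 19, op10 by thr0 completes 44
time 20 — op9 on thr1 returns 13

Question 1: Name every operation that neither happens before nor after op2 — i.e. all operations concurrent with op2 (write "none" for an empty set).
op1

concurrent with op2 ([2,3]): every op whose interval crosses 2..3
op1 [1,8]: concurrent
op3 [4,5]: after
op4 [6,7]: after
op5 [9,13]: after
op6 [10,11]: after
op7 [12,14]: after
op8 [15,16]: after
op9 [17,20]: after
op10 [18,19]: after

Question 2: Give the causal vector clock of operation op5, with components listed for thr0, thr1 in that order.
(2, 1)

root op op2, invoked 2: fresh clock plus thr1's own tick → (0, 1)
VC(op3, invoked at 4): max of VC(op2)=(0, 1), then +1 on thread thr1 → (0, 2)
VC(op1, invoked at 1): max of VC(op2)=(0, 1), then +1 on thread thr0 → (1, 1)
VC(op4, invoked at 6): max of VC(op2)=(0, 1), VC(op3)=(0, 2), then +1 on thread thr1 → (0, 3)
VC(op5, invoked at 9): max of VC(op1)=(1, 1), then +1 on thread thr0 → (2, 1)
VC(op6, invoked at 10): max of VC(op4)=(0, 3), then +1 on thread thr1 → (0, 4)
VC(op7, invoked at 12): max of VC(op6)=(0, 4), then +1 on thread thr1 → (0, 5)
VC(op8, invoked at 15): max of VC(op7)=(0, 5), then +1 on thread thr1 → (0, 6)
VC(op9, invoked at 17): max of VC(op6)=(0, 4), VC(op8)=(0, 6), then +1 on thread thr1 → (0, 7)
VC(op10, invoked at 18): max of VC(op5)=(2, 1), VC(op8)=(0, 6), then +1 on thread thr0 → (3, 6)
target: VC(op5) = (2, 1)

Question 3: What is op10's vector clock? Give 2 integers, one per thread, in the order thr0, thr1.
(3, 6)

op2, invoked 2, has no incoming edges; only thr1's bump applies → (0, 1)
merge at op3 (invoked 4): VC(op2)=(0, 1), own-thread bump on thr1 → (0, 2)
merge at op1 (invoked 1): VC(op2)=(0, 1), own-thread bump on thr0 → (1, 1)
merge at op4 (invoked 6): VC(op2)=(0, 1), VC(op3)=(0, 2), own-thread bump on thr1 → (0, 3)
merge at op5 (invoked 9): VC(op1)=(1, 1), own-thread bump on thr0 → (2, 1)
merge at op6 (invoked 10): VC(op4)=(0, 3), own-thread bump on thr1 → (0, 4)
merge at op7 (invoked 12): VC(op6)=(0, 4), own-thread bump on thr1 → (0, 5)
merge at op8 (invoked 15): VC(op7)=(0, 5), own-thread bump on thr1 → (0, 6)
merge at op9 (invoked 17): VC(op6)=(0, 4), VC(op8)=(0, 6), own-thread bump on thr1 → (0, 7)
merge at op10 (invoked 18): VC(op5)=(2, 1), VC(op8)=(0, 6), own-thread bump on thr0 → (3, 6)
target: VC(op10) = (3, 6)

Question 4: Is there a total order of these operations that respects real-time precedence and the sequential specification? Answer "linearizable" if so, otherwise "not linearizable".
not linearizable

cut after 19 events: linearizable; cut after 20 events (op9 responds, time 20): not linearizable
24 orders of the 10 completed atomic register ops respect real time; none is legal
for example op1, op2, op3, op4, op5, op6, op7, op8, op9, op10 fails at step 1: op1 load() → 30 is not legal there
for example op1, op2, op3, op4, op5, op6, op7, op8, op10, op9 fails at step 1: op1 load() → 30 is not legal there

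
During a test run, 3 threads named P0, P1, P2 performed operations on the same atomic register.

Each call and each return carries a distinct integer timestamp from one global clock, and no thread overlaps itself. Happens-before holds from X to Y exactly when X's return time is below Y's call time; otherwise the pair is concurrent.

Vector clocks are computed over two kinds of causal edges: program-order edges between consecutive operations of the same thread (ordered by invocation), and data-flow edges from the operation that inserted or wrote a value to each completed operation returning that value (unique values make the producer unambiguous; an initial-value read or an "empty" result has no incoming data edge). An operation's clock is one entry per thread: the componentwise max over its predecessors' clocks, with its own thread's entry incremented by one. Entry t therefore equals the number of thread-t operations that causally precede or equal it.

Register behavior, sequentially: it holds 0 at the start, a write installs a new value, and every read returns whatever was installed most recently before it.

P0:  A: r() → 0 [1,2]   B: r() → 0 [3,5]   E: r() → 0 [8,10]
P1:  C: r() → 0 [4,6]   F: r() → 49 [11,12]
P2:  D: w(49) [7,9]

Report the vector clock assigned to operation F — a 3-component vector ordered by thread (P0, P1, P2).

(0, 2, 1)

D (invocation 7): nothing precedes it; P2's component alone gives (0, 0, 1)
C (invocation 4): nothing precedes it; P1's component alone gives (0, 1, 0)
A (invocation 1): nothing precedes it; P0's component alone gives (1, 0, 0)
B (invocation 3): componentwise max over VC(A)=(1, 0, 0), +1 at P0, giving (2, 0, 0)
F (invocation 11): componentwise max over VC(C)=(0, 1, 0), VC(D)=(0, 0, 1), +1 at P1, giving (0, 2, 1)
E (invocation 8): componentwise max over VC(B)=(2, 0, 0), +1 at P0, giving (3, 0, 0)
target: VC(F) = (0, 2, 1)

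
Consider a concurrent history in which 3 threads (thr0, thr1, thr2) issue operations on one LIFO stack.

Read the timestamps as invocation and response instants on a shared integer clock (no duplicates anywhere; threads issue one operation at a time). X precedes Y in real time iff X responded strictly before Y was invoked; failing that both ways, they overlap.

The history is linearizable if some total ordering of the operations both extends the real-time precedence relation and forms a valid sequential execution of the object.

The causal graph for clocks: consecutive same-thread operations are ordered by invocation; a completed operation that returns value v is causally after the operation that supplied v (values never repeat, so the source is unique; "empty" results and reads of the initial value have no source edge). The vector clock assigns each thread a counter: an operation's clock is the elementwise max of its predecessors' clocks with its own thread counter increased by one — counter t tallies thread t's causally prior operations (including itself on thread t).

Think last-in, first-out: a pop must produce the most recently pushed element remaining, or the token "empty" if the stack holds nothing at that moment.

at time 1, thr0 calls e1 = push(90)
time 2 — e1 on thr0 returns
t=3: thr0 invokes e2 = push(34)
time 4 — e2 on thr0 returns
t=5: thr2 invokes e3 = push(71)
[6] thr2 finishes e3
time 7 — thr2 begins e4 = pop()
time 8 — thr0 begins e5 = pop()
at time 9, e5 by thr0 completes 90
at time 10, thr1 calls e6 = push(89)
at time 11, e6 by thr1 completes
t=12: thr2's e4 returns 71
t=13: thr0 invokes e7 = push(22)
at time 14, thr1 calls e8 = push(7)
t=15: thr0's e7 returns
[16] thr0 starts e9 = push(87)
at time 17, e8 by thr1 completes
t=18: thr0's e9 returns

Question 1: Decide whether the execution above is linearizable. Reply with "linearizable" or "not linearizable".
not linearizable

through event 8 a valid linearization exists; event 9 (e5 responding at time 9) ends that
one real-time candidate order over the 4 completed operations — the LIFO stack replay rejects it
including or dropping the 1 pending operation (e4) in any combination fails
e.g. e1, e2, e3, e5 (pending dropped): illegal at step 4, since e5 pop() → 90 cannot apply there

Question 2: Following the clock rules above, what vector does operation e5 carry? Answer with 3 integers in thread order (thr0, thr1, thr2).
(3, 0, 0)

invoked at 5, e3 has no predecessors; its own thr2 bump gives (0, 0, 1)
invoked at 10, e6 has no predecessors; its own thr1 bump gives (0, 1, 0)
invoked at 1, e1 has no predecessors; its own thr0 bump gives (1, 0, 0)
VC(e4, invoked at 7): max of VC(e3)=(0, 0, 1), then +1 on thread thr2 → (0, 0, 2)
VC(e8, invoked at 14): max of VC(e6)=(0, 1, 0), then +1 on thread thr1 → (0, 2, 0)
VC(e2, invoked at 3): max of VC(e1)=(1, 0, 0), then +1 on thread thr0 → (2, 0, 0)
VC(e5, invoked at 8): max of VC(e1)=(1, 0, 0), VC(e2)=(2, 0, 0), then +1 on thread thr0 → (3, 0, 0)
VC(e7, invoked at 13): max of VC(e5)=(3, 0, 0), then +1 on thread thr0 → (4, 0, 0)
VC(e9, invoked at 16): max of VC(e7)=(4, 0, 0), then +1 on thread thr0 → (5, 0, 0)
target: VC(e5) = (3, 0, 0)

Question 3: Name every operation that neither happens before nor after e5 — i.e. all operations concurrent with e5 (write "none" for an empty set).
e4

e5 runs from 8 to 9; window-overlapping ops are concurrent
e1 [1,2]: before
e2 [3,4]: before
e3 [5,6]: before
e4 [7,12]: concurrent
e6 [10,11]: after
e7 [13,15]: after
e8 [14,17]: after
e9 [16,18]: after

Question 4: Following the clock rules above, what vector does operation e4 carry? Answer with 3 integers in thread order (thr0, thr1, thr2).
(0, 0, 2)

root op e3, invoked 5: fresh clock plus thr2's own tick → (0, 0, 1)
root op e6, invoked 10: fresh clock plus thr1's own tick → (0, 1, 0)
root op e1, invoked 1: fresh clock plus thr0's own tick → (1, 0, 0)
merge at e4 (invoked 7): VC(e3)=(0, 0, 1), own-thread bump on thr2 → (0, 0, 2)
merge at e8 (invoked 14): VC(e6)=(0, 1, 0), own-thread bump on thr1 → (0, 2, 0)
merge at e2 (invoked 3): VC(e1)=(1, 0, 0), own-thread bump on thr0 → (2, 0, 0)
merge at e5 (invoked 8): VC(e1)=(1, 0, 0), VC(e2)=(2, 0, 0), own-thread bump on thr0 → (3, 0, 0)
merge at e7 (invoked 13): VC(e5)=(3, 0, 0), own-thread bump on thr0 → (4, 0, 0)
merge at e9 (invoked 16): VC(e7)=(4, 0, 0), own-thread bump on thr0 → (5, 0, 0)
target: VC(e4) = (0, 0, 2)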